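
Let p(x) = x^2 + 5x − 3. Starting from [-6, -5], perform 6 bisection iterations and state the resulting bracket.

[-5.546875, -5.53125]

p(-5.5) = -0.25 < 0, so the root lies in [-6, -5.5]
p(-5.75) = 1.3125 > 0, so the root lies in [-5.75, -5.5]
p(-5.625) = 0.515625 > 0, so the root lies in [-5.625, -5.5]
p(-5.5625) = 0.1289 > 0, so the root lies in [-5.5625, -5.5]
p(-5.53125) = -0.0615 < 0, so the root lies in [-5.5625, -5.53125]
p(-5.546875) = 0.0334 > 0, so the root lies in [-5.546875, -5.53125]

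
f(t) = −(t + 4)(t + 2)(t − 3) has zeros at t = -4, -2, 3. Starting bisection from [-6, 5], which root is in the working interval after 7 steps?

f(-0.5) = 18.375 > 0, so the root lies in [-0.5, 5]
f(2.25) = 19.921875 > 0, so the root lies in [2.25, 5]
f(3.625) = -26.806641 < 0, so the root lies in [2.25, 3.625]
f(2.9375) = 2.1409 > 0, so the root lies in [2.9375, 3.625]
f(3.28125) = -10.8152 < 0, so the root lies in [2.9375, 3.28125]
f(3.109375) = -3.973 < 0, so the root lies in [2.9375, 3.109375]
f(3.0234375) = -0.8269 < 0, so the root lies in [2.9375, 3.0234375]

3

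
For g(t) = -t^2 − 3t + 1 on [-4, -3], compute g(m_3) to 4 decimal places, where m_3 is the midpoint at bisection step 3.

-0.2656

t = -3.5 gives g = -0.75, negative; keep [-3.5, -3]
t = -3.25 gives g = 0.1875, positive; keep [-3.5, -3.25]
t = -3.375 gives g = -0.265625, negative; keep [-3.375, -3.25]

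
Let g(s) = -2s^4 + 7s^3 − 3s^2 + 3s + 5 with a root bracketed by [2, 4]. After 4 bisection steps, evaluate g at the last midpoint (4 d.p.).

m = 3, g(m) = 14 (+); new bracket [3, 4]
m = 3.5, g(m) = -21.25 (−); new bracket [3, 3.5]
m = 3.25, g(m) = 0.226562 (+); new bracket [3.25, 3.5]
m = 3.375, g(m) = -9.436 (−); new bracket [3.25, 3.375]

-9.4360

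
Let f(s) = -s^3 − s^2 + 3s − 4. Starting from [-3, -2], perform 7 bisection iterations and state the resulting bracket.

[-2.6796875, -2.671875]

s = -2.5 gives f = -2.125, negative; keep [-3, -2.5]
s = -2.75 gives f = 0.984375, positive; keep [-2.75, -2.5]
s = -2.625 gives f = -0.677734, negative; keep [-2.75, -2.625]
s = -2.6875 gives f = 0.1257, positive; keep [-2.6875, -2.625]
s = -2.65625 gives f = -0.2828, negative; keep [-2.6875, -2.65625]
s = -2.671875 gives f = -0.0802, negative; keep [-2.6875, -2.671875]
s = -2.6796875 gives f = 0.0223, positive; keep [-2.6796875, -2.671875]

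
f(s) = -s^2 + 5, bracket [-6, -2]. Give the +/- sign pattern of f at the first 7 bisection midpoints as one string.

----+++

m = -4, f(m) = -11 (−); new bracket [-4, -2]
m = -3, f(m) = -4 (−); new bracket [-3, -2]
m = -2.5, f(m) = -1.25 (−); new bracket [-2.5, -2]
m = -2.25, f(m) = -0.0625 (−); new bracket [-2.25, -2]
m = -2.125, f(m) = 0.4844 (+); new bracket [-2.25, -2.125]
m = -2.1875, f(m) = 0.2148 (+); new bracket [-2.25, -2.1875]
m = -2.21875, f(m) = 0.0771 (+); new bracket [-2.25, -2.21875]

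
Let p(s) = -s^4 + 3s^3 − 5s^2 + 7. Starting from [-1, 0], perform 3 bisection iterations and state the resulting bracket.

midpoint -0.5: p = 5.3125 > 0 → [-1, -0.5]
midpoint -0.75: p = 2.605469 > 0 → [-1, -0.75]
midpoint -0.875: p = 0.575928 > 0 → [-1, -0.875]

[-1, -0.875]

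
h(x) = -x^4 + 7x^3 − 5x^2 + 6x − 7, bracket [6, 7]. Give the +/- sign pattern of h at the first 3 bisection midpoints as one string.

x = 6.5 gives h = -41.9375, negative; keep [6, 6.5]
x = 6.25 gives h = 18.292969, positive; keep [6.25, 6.5]
x = 6.375 gives h = -10.025635, negative; keep [6.25, 6.375]

-+-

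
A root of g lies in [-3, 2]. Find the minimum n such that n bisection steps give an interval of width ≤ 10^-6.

Width after n steps is 5/2^n. Need 2^n ≥ 5/10^-6 = 5000000.
2^22 = 4194304 < 5000000 ≤ 2^23 = 8388608, so n = 23.

23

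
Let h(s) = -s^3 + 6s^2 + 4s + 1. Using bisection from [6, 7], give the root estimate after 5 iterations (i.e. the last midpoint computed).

h(6.5) = 5.875 > 0, so the root lies in [6.5, 7]
h(6.75) = -6.171875 < 0, so the root lies in [6.5, 6.75]
h(6.625) = 0.068359 > 0, so the root lies in [6.625, 6.75]
h(6.6875) = -2.9968 < 0, so the root lies in [6.625, 6.6875]
h(6.65625) = -1.4506 < 0, so the root lies in [6.625, 6.65625]

6.65625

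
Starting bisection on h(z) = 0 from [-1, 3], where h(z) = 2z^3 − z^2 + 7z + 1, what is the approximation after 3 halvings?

-0.5

h(1) = 9 > 0, so the root lies in [-1, 1]
h(0) = 1 > 0, so the root lies in [-1, 0]
h(-0.5) = -3 < 0, so the root lies in [-0.5, 0]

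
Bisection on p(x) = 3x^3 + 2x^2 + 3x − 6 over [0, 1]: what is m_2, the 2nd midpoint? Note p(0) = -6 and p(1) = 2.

0.75

p(0.5) = -3.625 < 0, so the root lies in [0.5, 1]
p(0.75) = -1.359375 < 0, so the root lies in [0.75, 1]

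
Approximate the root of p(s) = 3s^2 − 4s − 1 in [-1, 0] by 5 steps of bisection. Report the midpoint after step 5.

midpoint -0.5: p = 1.75 > 0 → [-0.5, 0]
midpoint -0.25: p = 0.1875 > 0 → [-0.25, 0]
midpoint -0.125: p = -0.453125 < 0 → [-0.25, -0.125]
midpoint -0.1875: p = -0.1445 < 0 → [-0.25, -0.1875]
midpoint -0.21875: p = 0.0186 > 0 → [-0.21875, -0.1875]

-0.21875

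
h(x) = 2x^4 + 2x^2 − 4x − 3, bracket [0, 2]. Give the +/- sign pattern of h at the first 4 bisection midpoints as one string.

m = 1, h(m) = -3 (−); new bracket [1, 2]
m = 1.5, h(m) = 5.625 (+); new bracket [1, 1.5]
m = 1.25, h(m) = 0.007812 (+); new bracket [1, 1.25]
m = 1.125, h(m) = -1.7651 (−); new bracket [1.125, 1.25]

-++-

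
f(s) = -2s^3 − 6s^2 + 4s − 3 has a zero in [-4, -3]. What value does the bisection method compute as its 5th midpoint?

m = -3.5, f(m) = -4.75 (−); new bracket [-4, -3.5]
m = -3.75, f(m) = 3.09375 (+); new bracket [-3.75, -3.5]
m = -3.625, f(m) = -1.074219 (−); new bracket [-3.75, -3.625]
m = -3.6875, f(m) = 0.9468 (+); new bracket [-3.6875, -3.625]
m = -3.65625, f(m) = -0.0793 (−); new bracket [-3.6875, -3.65625]

-3.65625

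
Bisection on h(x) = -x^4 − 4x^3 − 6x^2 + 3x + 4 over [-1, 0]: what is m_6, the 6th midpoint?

-0.703125

midpoint -0.5: h = 1.4375 > 0 → [-1, -0.5]
midpoint -0.75: h = -0.253906 < 0 → [-0.75, -0.5]
midpoint -0.625: h = 0.605225 > 0 → [-0.75, -0.625]
midpoint -0.6875: h = 0.178 > 0 → [-0.75, -0.6875]
midpoint -0.71875: h = -0.0375 < 0 → [-0.71875, -0.6875]
midpoint -0.703125: h = 0.0704 > 0 → [-0.71875, -0.703125]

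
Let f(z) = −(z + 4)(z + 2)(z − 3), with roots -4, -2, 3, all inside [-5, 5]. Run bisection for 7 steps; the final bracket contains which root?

3

m = 0, f(m) = 24 (+); new bracket [0, 5]
m = 2.5, f(m) = 14.625 (+); new bracket [2.5, 5]
m = 3.75, f(m) = -33.421875 (−); new bracket [2.5, 3.75]
m = 3.125, f(m) = -4.5645 (−); new bracket [2.5, 3.125]
m = 2.8125, f(m) = 6.1472 (+); new bracket [2.8125, 3.125]
m = 2.96875, f(m) = 1.0821 (+); new bracket [2.96875, 3.125]
m = 3.046875, f(m) = -1.6671 (−); new bracket [2.96875, 3.046875]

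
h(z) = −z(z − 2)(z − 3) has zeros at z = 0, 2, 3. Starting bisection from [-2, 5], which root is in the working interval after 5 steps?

z = 1.5 gives h = -1.125, negative; keep [-2, 1.5]
z = -0.25 gives h = 1.828125, positive; keep [-0.25, 1.5]
z = 0.625 gives h = -2.041016, negative; keep [-0.25, 0.625]
z = 0.1875 gives h = -0.9558, negative; keep [-0.25, 0.1875]
z = -0.03125 gives h = 0.1924, positive; keep [-0.03125, 0.1875]

0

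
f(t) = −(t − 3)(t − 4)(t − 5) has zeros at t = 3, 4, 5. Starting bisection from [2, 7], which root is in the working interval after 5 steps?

5

m = 4.5, f(m) = 0.375 (+); new bracket [4.5, 7]
m = 5.75, f(m) = -3.609375 (−); new bracket [4.5, 5.75]
m = 5.125, f(m) = -0.298828 (−); new bracket [4.5, 5.125]
m = 4.8125, f(m) = 0.2761 (+); new bracket [4.8125, 5.125]
m = 4.96875, f(m) = 0.0596 (+); new bracket [4.96875, 5.125]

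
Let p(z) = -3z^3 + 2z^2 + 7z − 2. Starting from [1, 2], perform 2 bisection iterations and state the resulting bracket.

midpoint 1.5: p = 2.875 > 0 → [1.5, 2]
midpoint 1.75: p = 0.296875 > 0 → [1.75, 2]

[1.75, 2]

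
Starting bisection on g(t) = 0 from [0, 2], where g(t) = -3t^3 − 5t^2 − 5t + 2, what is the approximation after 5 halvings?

0.3125

t = 1 gives g = -11, negative; keep [0, 1]
t = 0.5 gives g = -2.125, negative; keep [0, 0.5]
t = 0.25 gives g = 0.390625, positive; keep [0.25, 0.5]
t = 0.375 gives g = -0.7363, negative; keep [0.25, 0.375]
t = 0.3125 gives g = -0.1423, negative; keep [0.25, 0.3125]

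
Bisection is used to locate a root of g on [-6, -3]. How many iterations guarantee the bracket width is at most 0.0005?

Width after n steps is 3/2^n. Need 2^n ≥ 3/0.0005 = 6000.
2^12 = 4096 < 6000 ≤ 2^13 = 8192, so n = 13.

13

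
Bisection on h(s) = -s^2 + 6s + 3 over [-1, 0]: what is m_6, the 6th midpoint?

-0.453125

m = -0.5, h(m) = -0.25 (−); new bracket [-0.5, 0]
m = -0.25, h(m) = 1.4375 (+); new bracket [-0.5, -0.25]
m = -0.375, h(m) = 0.609375 (+); new bracket [-0.5, -0.375]
m = -0.4375, h(m) = 0.1836 (+); new bracket [-0.5, -0.4375]
m = -0.46875, h(m) = -0.0322 (−); new bracket [-0.46875, -0.4375]
m = -0.453125, h(m) = 0.0759 (+); new bracket [-0.46875, -0.453125]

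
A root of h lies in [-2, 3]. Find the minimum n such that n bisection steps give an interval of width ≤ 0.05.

7

Width after n steps is 5/2^n. Need 2^n ≥ 5/0.05 = 100.
2^6 = 64 < 100 ≤ 2^7 = 128, so n = 7.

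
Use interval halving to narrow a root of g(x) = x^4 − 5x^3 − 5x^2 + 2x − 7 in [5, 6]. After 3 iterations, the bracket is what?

[5.75, 5.875]

m = 5.5, g(m) = -64.0625 (−); new bracket [5.5, 6]
m = 5.75, g(m) = -18.230469 (−); new bracket [5.75, 6]
m = 5.875, g(m) = 9.60376 (+); new bracket [5.75, 5.875]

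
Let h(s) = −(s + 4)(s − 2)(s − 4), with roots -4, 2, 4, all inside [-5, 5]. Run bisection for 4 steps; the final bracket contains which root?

-4

h(0) = -32 < 0, so the root lies in [-5, 0]
h(-2.5) = -43.875 < 0, so the root lies in [-5, -2.5]
h(-3.75) = -11.140625 < 0, so the root lies in [-5, -3.75]
h(-4.375) = 20.0215 > 0, so the root lies in [-4.375, -3.75]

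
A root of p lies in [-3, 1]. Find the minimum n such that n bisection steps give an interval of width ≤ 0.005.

10

Width after n steps is 4/2^n. Need 2^n ≥ 4/0.005 = 800.
2^9 = 512 < 800 ≤ 2^10 = 1024, so n = 10.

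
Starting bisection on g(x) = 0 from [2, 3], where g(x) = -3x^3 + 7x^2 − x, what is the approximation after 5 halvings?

x = 2.5 gives g = -5.625, negative; keep [2, 2.5]
x = 2.25 gives g = -0.984375, negative; keep [2, 2.25]
x = 2.125 gives g = 0.697266, positive; keep [2.125, 2.25]
x = 2.1875 gives g = -0.094, negative; keep [2.125, 2.1875]
x = 2.15625 gives g = 0.3138, positive; keep [2.15625, 2.1875]

2.15625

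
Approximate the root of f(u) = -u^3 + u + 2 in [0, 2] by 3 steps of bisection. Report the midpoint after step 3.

1.75

midpoint 1: f = 2 > 0 → [1, 2]
midpoint 1.5: f = 0.125 > 0 → [1.5, 2]
midpoint 1.75: f = -1.609375 < 0 → [1.5, 1.75]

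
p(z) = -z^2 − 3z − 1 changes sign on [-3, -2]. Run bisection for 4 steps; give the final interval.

[-2.625, -2.5625]

z = -2.5 gives p = 0.25, positive; keep [-3, -2.5]
z = -2.75 gives p = -0.3125, negative; keep [-2.75, -2.5]
z = -2.625 gives p = -0.015625, negative; keep [-2.625, -2.5]
z = -2.5625 gives p = 0.1211, positive; keep [-2.625, -2.5625]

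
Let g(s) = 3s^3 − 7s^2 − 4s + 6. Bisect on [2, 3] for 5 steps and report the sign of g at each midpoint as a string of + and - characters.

g(2.5) = -0.875 < 0, so the root lies in [2.5, 3]
g(2.75) = 4.453125 > 0, so the root lies in [2.5, 2.75]
g(2.625) = 1.529297 > 0, so the root lies in [2.5, 2.625]
g(2.5625) = 0.2644 > 0, so the root lies in [2.5, 2.5625]
g(2.53125) = -0.3207 < 0, so the root lies in [2.53125, 2.5625]

-+++-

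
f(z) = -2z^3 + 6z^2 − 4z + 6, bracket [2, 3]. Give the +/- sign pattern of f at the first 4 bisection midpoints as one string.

m = 2.5, f(m) = 2.25 (+); new bracket [2.5, 3]
m = 2.75, f(m) = -1.21875 (−); new bracket [2.5, 2.75]
m = 2.625, f(m) = 0.667969 (+); new bracket [2.625, 2.75]
m = 2.6875, f(m) = -0.2358 (−); new bracket [2.625, 2.6875]

+-+-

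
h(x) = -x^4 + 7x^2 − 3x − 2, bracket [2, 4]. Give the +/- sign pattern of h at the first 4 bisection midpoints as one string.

midpoint 3: h = -29 < 0 → [2, 3]
midpoint 2.5: h = -4.8125 < 0 → [2, 2.5]
midpoint 2.25: h = 1.058594 > 0 → [2.25, 2.5]
midpoint 2.375: h = -1.4573 < 0 → [2.25, 2.375]

--+-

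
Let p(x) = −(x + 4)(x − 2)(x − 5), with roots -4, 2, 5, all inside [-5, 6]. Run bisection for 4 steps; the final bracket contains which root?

-4

x = 0.5 gives p = -30.375, negative; keep [-5, 0.5]
x = -2.25 gives p = -53.921875, negative; keep [-5, -2.25]
x = -3.625 gives p = -18.193359, negative; keep [-5, -3.625]
x = -4.3125 gives p = 18.3704, positive; keep [-4.3125, -3.625]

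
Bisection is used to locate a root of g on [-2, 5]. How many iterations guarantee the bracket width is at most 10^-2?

10

Width after n steps is 7/2^n. Need 2^n ≥ 7/10^-2 = 700.
2^9 = 512 < 700 ≤ 2^10 = 1024, so n = 10.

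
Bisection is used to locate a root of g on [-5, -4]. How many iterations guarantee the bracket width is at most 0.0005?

11

Width after n steps is 1/2^n. Need 2^n ≥ 1/0.0005 = 2000.
2^10 = 1024 < 2000 ≤ 2^11 = 2048, so n = 11.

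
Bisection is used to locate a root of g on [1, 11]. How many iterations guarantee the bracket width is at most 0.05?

Width after n steps is 10/2^n. Need 2^n ≥ 10/0.05 = 200.
2^7 = 128 < 200 ≤ 2^8 = 256, so n = 8.

8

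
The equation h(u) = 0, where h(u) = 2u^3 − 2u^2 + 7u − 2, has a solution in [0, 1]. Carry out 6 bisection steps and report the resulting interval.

[0.296875, 0.3125]

h(0.5) = 1.25 > 0, so the root lies in [0, 0.5]
h(0.25) = -0.34375 < 0, so the root lies in [0.25, 0.5]
h(0.375) = 0.449219 > 0, so the root lies in [0.25, 0.375]
h(0.3125) = 0.0532 > 0, so the root lies in [0.25, 0.3125]
h(0.28125) = -0.145 < 0, so the root lies in [0.28125, 0.3125]
h(0.296875) = -0.0458 < 0, so the root lies in [0.296875, 0.3125]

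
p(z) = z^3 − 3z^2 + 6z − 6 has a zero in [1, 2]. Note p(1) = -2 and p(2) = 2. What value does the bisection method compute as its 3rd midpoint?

1.625

z = 1.5 gives p = -0.375, negative; keep [1.5, 2]
z = 1.75 gives p = 0.671875, positive; keep [1.5, 1.75]
z = 1.625 gives p = 0.119141, positive; keep [1.5, 1.625]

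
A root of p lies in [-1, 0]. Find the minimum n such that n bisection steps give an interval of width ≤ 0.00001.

17

Width after n steps is 1/2^n. Need 2^n ≥ 1/0.00001 = 100000.
2^16 = 65536 < 100000 ≤ 2^17 = 131072, so n = 17.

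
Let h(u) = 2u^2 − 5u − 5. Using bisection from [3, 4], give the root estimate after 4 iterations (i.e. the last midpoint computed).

3.3125

u = 3.5 gives h = 2, positive; keep [3, 3.5]
u = 3.25 gives h = -0.125, negative; keep [3.25, 3.5]
u = 3.375 gives h = 0.90625, positive; keep [3.25, 3.375]
u = 3.3125 gives h = 0.3828, positive; keep [3.25, 3.3125]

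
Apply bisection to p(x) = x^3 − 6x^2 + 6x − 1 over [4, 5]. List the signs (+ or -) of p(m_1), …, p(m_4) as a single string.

--++

m = 4.5, p(m) = -4.375 (−); new bracket [4.5, 5]
m = 4.75, p(m) = -0.703125 (−); new bracket [4.75, 5]
m = 4.875, p(m) = 1.513672 (+); new bracket [4.75, 4.875]
m = 4.8125, p(m) = 0.3723 (+); new bracket [4.75, 4.8125]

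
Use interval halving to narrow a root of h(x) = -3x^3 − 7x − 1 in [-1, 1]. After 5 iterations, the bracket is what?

[-0.1875, -0.125]

m = 0, h(m) = -1 (−); new bracket [-1, 0]
m = -0.5, h(m) = 2.875 (+); new bracket [-0.5, 0]
m = -0.25, h(m) = 0.796875 (+); new bracket [-0.25, 0]
m = -0.125, h(m) = -0.1191 (−); new bracket [-0.25, -0.125]
m = -0.1875, h(m) = 0.3323 (+); new bracket [-0.1875, -0.125]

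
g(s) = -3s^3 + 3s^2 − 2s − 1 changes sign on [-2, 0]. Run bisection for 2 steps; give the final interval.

midpoint -1: g = 7 > 0 → [-1, 0]
midpoint -0.5: g = 1.125 > 0 → [-0.5, 0]

[-0.5, 0]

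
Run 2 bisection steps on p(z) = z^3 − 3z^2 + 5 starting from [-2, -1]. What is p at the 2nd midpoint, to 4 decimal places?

-1.6406

z = -1.5 gives p = -5.125, negative; keep [-1.5, -1]
z = -1.25 gives p = -1.640625, negative; keep [-1.25, -1]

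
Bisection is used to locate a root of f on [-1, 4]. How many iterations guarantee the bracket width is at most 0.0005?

14

Width after n steps is 5/2^n. Need 2^n ≥ 5/0.0005 = 10000.
2^13 = 8192 < 10000 ≤ 2^14 = 16384, so n = 14.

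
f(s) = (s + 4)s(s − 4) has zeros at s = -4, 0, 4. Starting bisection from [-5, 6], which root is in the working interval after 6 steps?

4

s = 0.5 gives f = -7.875, negative; keep [0.5, 6]
s = 3.25 gives f = -17.671875, negative; keep [3.25, 6]
s = 4.625 gives f = 24.931641, positive; keep [3.25, 4.625]
s = 3.9375 gives f = -1.9534, negative; keep [3.9375, 4.625]
s = 4.28125 gives f = 9.9715, positive; keep [3.9375, 4.28125]
s = 4.109375 gives f = 3.6449, positive; keep [3.9375, 4.109375]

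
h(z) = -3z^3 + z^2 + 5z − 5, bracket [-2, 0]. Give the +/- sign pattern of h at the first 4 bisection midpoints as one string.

--++

midpoint -1: h = -6 < 0 → [-2, -1]
midpoint -1.5: h = -0.125 < 0 → [-2, -1.5]
midpoint -1.75: h = 5.390625 > 0 → [-1.75, -1.5]
midpoint -1.625: h = 2.3887 > 0 → [-1.625, -1.5]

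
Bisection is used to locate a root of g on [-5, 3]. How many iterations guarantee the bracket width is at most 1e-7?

Width after n steps is 8/2^n. Need 2^n ≥ 8/1e-7 = 80000000.
2^26 = 67108864 < 80000000 ≤ 2^27 = 134217728, so n = 27.

27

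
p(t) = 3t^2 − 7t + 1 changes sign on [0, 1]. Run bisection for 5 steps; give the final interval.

[0.125, 0.15625]

midpoint 0.5: p = -1.75 < 0 → [0, 0.5]
midpoint 0.25: p = -0.5625 < 0 → [0, 0.25]
midpoint 0.125: p = 0.171875 > 0 → [0.125, 0.25]
midpoint 0.1875: p = -0.207 < 0 → [0.125, 0.1875]
midpoint 0.15625: p = -0.0205 < 0 → [0.125, 0.15625]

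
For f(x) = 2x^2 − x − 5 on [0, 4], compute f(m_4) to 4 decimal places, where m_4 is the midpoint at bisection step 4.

-0.6250

midpoint 2: f = 1 > 0 → [0, 2]
midpoint 1: f = -4 < 0 → [1, 2]
midpoint 1.5: f = -2 < 0 → [1.5, 2]
midpoint 1.75: f = -0.625 < 0 → [1.75, 2]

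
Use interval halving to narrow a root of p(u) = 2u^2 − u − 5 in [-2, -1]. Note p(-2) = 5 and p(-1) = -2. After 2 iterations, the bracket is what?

p(-1.5) = 1 > 0, so the root lies in [-1.5, -1]
p(-1.25) = -0.625 < 0, so the root lies in [-1.5, -1.25]

[-1.5, -1.25]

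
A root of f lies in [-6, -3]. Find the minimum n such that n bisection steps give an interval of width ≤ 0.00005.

16

Width after n steps is 3/2^n. Need 2^n ≥ 3/0.00005 = 60000.
2^15 = 32768 < 60000 ≤ 2^16 = 65536, so n = 16.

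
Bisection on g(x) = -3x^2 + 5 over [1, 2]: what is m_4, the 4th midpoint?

1.3125

x = 1.5 gives g = -1.75, negative; keep [1, 1.5]
x = 1.25 gives g = 0.3125, positive; keep [1.25, 1.5]
x = 1.375 gives g = -0.671875, negative; keep [1.25, 1.375]
x = 1.3125 gives g = -0.168, negative; keep [1.25, 1.3125]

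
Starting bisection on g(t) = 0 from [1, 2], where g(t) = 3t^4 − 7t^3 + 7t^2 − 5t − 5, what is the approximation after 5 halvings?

g(1.5) = -5.1875 < 0, so the root lies in [1.5, 2]
g(1.75) = -1.691406 < 0, so the root lies in [1.75, 2]
g(1.875) = 1.170654 > 0, so the root lies in [1.75, 1.875]
g(1.8125) = -0.3701 < 0, so the root lies in [1.8125, 1.875]
g(1.84375) = 0.3715 > 0, so the root lies in [1.8125, 1.84375]

1.84375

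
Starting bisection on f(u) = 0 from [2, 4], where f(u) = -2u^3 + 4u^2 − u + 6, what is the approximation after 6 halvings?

2.34375

m = 3, f(m) = -15 (−); new bracket [2, 3]
m = 2.5, f(m) = -2.75 (−); new bracket [2, 2.5]
m = 2.25, f(m) = 1.21875 (+); new bracket [2.25, 2.5]
m = 2.375, f(m) = -0.6055 (−); new bracket [2.25, 2.375]
m = 2.3125, f(m) = 0.3452 (+); new bracket [2.3125, 2.375]
m = 2.34375, f(m) = -0.1203 (−); new bracket [2.3125, 2.34375]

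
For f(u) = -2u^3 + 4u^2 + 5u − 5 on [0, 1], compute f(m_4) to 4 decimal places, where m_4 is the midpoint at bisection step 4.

-0.3218

f(0.5) = -1.75 < 0, so the root lies in [0.5, 1]
f(0.75) = 0.15625 > 0, so the root lies in [0.5, 0.75]
f(0.625) = -0.800781 < 0, so the root lies in [0.625, 0.75]
f(0.6875) = -0.3218 < 0, so the root lies in [0.6875, 0.75]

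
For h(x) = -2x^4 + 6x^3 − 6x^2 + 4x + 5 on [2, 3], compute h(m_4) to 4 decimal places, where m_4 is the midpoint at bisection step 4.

x = 2.5 gives h = -6.875, negative; keep [2, 2.5]
x = 2.25 gives h = 0.710938, positive; keep [2.25, 2.5]
x = 2.375 gives h = -2.598145, negative; keep [2.25, 2.375]
x = 2.3125 gives h = -0.8321, negative; keep [2.25, 2.3125]

-0.8321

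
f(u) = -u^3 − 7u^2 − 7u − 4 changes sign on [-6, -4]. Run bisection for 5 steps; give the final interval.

f(-5) = -19 < 0, so the root lies in [-6, -5]
f(-5.5) = -10.875 < 0, so the root lies in [-6, -5.5]
f(-5.75) = -5.078125 < 0, so the root lies in [-6, -5.75]
f(-5.875) = -1.7051 < 0, so the root lies in [-6, -5.875]
f(-5.9375) = 0.1052 > 0, so the root lies in [-5.9375, -5.875]

[-5.9375, -5.875]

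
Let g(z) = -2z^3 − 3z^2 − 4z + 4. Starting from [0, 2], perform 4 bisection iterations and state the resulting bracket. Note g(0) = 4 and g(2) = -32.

[0.5, 0.625]

m = 1, g(m) = -5 (−); new bracket [0, 1]
m = 0.5, g(m) = 1 (+); new bracket [0.5, 1]
m = 0.75, g(m) = -1.53125 (−); new bracket [0.5, 0.75]
m = 0.625, g(m) = -0.1602 (−); new bracket [0.5, 0.625]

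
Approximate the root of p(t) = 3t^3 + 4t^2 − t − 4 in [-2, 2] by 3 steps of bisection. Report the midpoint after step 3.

midpoint 0: p = -4 < 0 → [0, 2]
midpoint 1: p = 2 > 0 → [0, 1]
midpoint 0.5: p = -3.125 < 0 → [0.5, 1]

0.5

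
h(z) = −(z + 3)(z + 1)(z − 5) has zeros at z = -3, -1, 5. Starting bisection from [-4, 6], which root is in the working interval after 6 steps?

5

m = 1, h(m) = 32 (+); new bracket [1, 6]
m = 3.5, h(m) = 43.875 (+); new bracket [3.5, 6]
m = 4.75, h(m) = 11.140625 (+); new bracket [4.75, 6]
m = 5.375, h(m) = -20.0215 (−); new bracket [4.75, 5.375]
m = 5.0625, h(m) = -3.0549 (−); new bracket [4.75, 5.0625]
m = 4.90625, h(m) = 4.3778 (+); new bracket [4.90625, 5.0625]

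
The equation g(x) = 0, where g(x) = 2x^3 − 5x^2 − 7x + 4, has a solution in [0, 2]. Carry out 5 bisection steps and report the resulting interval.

x = 1 gives g = -6, negative; keep [0, 1]
x = 0.5 gives g = -0.5, negative; keep [0, 0.5]
x = 0.25 gives g = 1.96875, positive; keep [0.25, 0.5]
x = 0.375 gives g = 0.7773, positive; keep [0.375, 0.5]
x = 0.4375 gives g = 0.1479, positive; keep [0.4375, 0.5]

[0.4375, 0.5]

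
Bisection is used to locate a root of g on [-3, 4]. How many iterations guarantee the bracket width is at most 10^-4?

17

Width after n steps is 7/2^n. Need 2^n ≥ 7/10^-4 = 70000.
2^16 = 65536 < 70000 ≤ 2^17 = 131072, so n = 17.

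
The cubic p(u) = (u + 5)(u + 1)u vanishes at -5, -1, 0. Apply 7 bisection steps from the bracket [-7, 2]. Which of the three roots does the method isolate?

-5

p(-2.5) = 9.375 > 0, so the root lies in [-7, -2.5]
p(-4.75) = 4.453125 > 0, so the root lies in [-7, -4.75]
p(-5.875) = -25.060547 < 0, so the root lies in [-5.875, -4.75]
p(-5.3125) = -7.1594 < 0, so the root lies in [-5.3125, -4.75]
p(-5.03125) = -0.6338 < 0, so the root lies in [-5.03125, -4.75]
p(-4.890625) = 2.0811 > 0, so the root lies in [-5.03125, -4.890625]
p(-4.9609375) = 0.7676 > 0, so the root lies in [-5.03125, -4.9609375]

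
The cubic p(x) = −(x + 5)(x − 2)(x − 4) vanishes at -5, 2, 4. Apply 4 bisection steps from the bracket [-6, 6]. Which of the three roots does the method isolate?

-5

p(0) = -40 < 0, so the root lies in [-6, 0]
p(-3) = -70 < 0, so the root lies in [-6, -3]
p(-4.5) = -27.625 < 0, so the root lies in [-6, -4.5]
p(-5.25) = 16.7656 > 0, so the root lies in [-5.25, -4.5]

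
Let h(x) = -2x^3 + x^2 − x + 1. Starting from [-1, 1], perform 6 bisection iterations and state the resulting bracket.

m = 0, h(m) = 1 (+); new bracket [0, 1]
m = 0.5, h(m) = 0.5 (+); new bracket [0.5, 1]
m = 0.75, h(m) = -0.03125 (−); new bracket [0.5, 0.75]
m = 0.625, h(m) = 0.2773 (+); new bracket [0.625, 0.75]
m = 0.6875, h(m) = 0.1353 (+); new bracket [0.6875, 0.75]
m = 0.71875, h(m) = 0.0552 (+); new bracket [0.71875, 0.75]

[0.71875, 0.75]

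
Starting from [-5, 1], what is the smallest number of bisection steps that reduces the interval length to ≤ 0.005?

Width after n steps is 6/2^n. Need 2^n ≥ 6/0.005 = 1200.
2^10 = 1024 < 1200 ≤ 2^11 = 2048, so n = 11.

11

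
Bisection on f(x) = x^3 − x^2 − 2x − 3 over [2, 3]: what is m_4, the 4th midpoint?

x = 2.5 gives f = 1.375, positive; keep [2, 2.5]
x = 2.25 gives f = -1.171875, negative; keep [2.25, 2.5]
x = 2.375 gives f = 0.005859, positive; keep [2.25, 2.375]
x = 2.3125 gives f = -0.6062, negative; keep [2.3125, 2.375]

2.3125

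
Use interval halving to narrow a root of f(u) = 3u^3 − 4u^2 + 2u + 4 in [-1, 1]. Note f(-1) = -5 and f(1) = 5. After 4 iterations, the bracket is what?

midpoint 0: f = 4 > 0 → [-1, 0]
midpoint -0.5: f = 1.625 > 0 → [-1, -0.5]
midpoint -0.75: f = -1.015625 < 0 → [-0.75, -0.5]
midpoint -0.625: f = 0.4551 > 0 → [-0.75, -0.625]

[-0.75, -0.625]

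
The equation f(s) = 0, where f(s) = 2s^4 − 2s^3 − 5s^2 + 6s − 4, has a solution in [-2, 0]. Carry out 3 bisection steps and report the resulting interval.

f(-1) = -11 < 0, so the root lies in [-2, -1]
f(-1.5) = -7.375 < 0, so the root lies in [-2, -1.5]
f(-1.75) = -0.335938 < 0, so the root lies in [-2, -1.75]

[-2, -1.75]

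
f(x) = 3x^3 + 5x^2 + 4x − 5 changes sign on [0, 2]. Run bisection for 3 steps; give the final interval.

[0.5, 0.75]

f(1) = 7 > 0, so the root lies in [0, 1]
f(0.5) = -1.375 < 0, so the root lies in [0.5, 1]
f(0.75) = 2.078125 > 0, so the root lies in [0.5, 0.75]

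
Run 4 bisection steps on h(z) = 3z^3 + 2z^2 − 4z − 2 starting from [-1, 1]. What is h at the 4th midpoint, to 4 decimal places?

m = 0, h(m) = -2 (−); new bracket [-1, 0]
m = -0.5, h(m) = 0.125 (+); new bracket [-0.5, 0]
m = -0.25, h(m) = -0.921875 (−); new bracket [-0.5, -0.25]
m = -0.375, h(m) = -0.377 (−); new bracket [-0.5, -0.375]

-0.3770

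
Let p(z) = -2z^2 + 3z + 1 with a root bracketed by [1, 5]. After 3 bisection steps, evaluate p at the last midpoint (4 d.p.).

1.0000

z = 3 gives p = -8, negative; keep [1, 3]
z = 2 gives p = -1, negative; keep [1, 2]
z = 1.5 gives p = 1, positive; keep [1.5, 2]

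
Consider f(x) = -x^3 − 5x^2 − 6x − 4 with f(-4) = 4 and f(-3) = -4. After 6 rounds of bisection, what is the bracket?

midpoint -3.5: f = -1.375 < 0 → [-4, -3.5]
midpoint -3.75: f = 0.921875 > 0 → [-3.75, -3.5]
midpoint -3.625: f = -0.318359 < 0 → [-3.75, -3.625]
midpoint -3.6875: f = 0.2781 > 0 → [-3.6875, -3.625]
midpoint -3.65625: f = -0.026 < 0 → [-3.6875, -3.65625]
midpoint -3.671875: f = 0.1246 > 0 → [-3.671875, -3.65625]

[-3.671875, -3.65625]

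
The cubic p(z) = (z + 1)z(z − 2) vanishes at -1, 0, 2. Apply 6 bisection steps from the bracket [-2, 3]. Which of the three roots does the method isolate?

z = 0.5 gives p = -1.125, negative; keep [0.5, 3]
z = 1.75 gives p = -1.203125, negative; keep [1.75, 3]
z = 2.375 gives p = 3.005859, positive; keep [1.75, 2.375]
z = 2.0625 gives p = 0.3948, positive; keep [1.75, 2.0625]
z = 1.90625 gives p = -0.5194, negative; keep [1.90625, 2.0625]
z = 1.984375 gives p = -0.0925, negative; keep [1.984375, 2.0625]

2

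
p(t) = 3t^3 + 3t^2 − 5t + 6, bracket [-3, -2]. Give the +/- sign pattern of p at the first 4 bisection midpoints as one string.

midpoint -2.5: p = -9.625 < 0 → [-2.5, -2]
midpoint -2.25: p = -1.734375 < 0 → [-2.25, -2]
midpoint -2.125: p = 1.384766 > 0 → [-2.25, -2.125]
midpoint -2.1875: p = -0.1096 < 0 → [-2.1875, -2.125]

--+-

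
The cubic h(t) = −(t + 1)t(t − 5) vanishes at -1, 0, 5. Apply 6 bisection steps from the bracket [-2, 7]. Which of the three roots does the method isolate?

midpoint 2.5: h = 21.875 > 0 → [2.5, 7]
midpoint 4.75: h = 6.828125 > 0 → [4.75, 7]
midpoint 5.875: h = -35.341797 < 0 → [4.75, 5.875]
midpoint 5.3125: h = -10.4797 < 0 → [4.75, 5.3125]
midpoint 5.03125: h = -0.9483 < 0 → [4.75, 5.03125]
midpoint 4.890625: h = 3.151 > 0 → [4.890625, 5.03125]

5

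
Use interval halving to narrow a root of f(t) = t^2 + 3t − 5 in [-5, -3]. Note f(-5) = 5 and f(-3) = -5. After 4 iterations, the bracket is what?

[-4.25, -4.125]

m = -4, f(m) = -1 (−); new bracket [-5, -4]
m = -4.5, f(m) = 1.75 (+); new bracket [-4.5, -4]
m = -4.25, f(m) = 0.3125 (+); new bracket [-4.25, -4]
m = -4.125, f(m) = -0.3594 (−); new bracket [-4.25, -4.125]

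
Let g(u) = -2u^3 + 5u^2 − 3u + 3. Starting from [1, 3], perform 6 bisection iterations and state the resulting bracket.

g(2) = 1 > 0, so the root lies in [2, 3]
g(2.5) = -4.5 < 0, so the root lies in [2, 2.5]
g(2.25) = -1.21875 < 0, so the root lies in [2, 2.25]
g(2.125) = 0.0117 > 0, so the root lies in [2.125, 2.25]
g(2.1875) = -0.5718 < 0, so the root lies in [2.125, 2.1875]
g(2.15625) = -0.2723 < 0, so the root lies in [2.125, 2.15625]

[2.125, 2.15625]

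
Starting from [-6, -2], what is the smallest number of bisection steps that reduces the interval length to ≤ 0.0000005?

23

Width after n steps is 4/2^n. Need 2^n ≥ 4/0.0000005 = 8000000.
2^22 = 4194304 < 8000000 ≤ 2^23 = 8388608, so n = 23.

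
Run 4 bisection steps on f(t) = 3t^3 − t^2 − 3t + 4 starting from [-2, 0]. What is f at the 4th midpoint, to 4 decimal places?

-1.5645

t = -1 gives f = 3, positive; keep [-2, -1]
t = -1.5 gives f = -3.875, negative; keep [-1.5, -1]
t = -1.25 gives f = 0.328125, positive; keep [-1.5, -1.25]
t = -1.375 gives f = -1.5645, negative; keep [-1.375, -1.25]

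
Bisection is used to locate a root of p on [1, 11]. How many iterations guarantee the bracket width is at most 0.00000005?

28

Width after n steps is 10/2^n. Need 2^n ≥ 10/0.00000005 = 200000000.
2^27 = 134217728 < 200000000 ≤ 2^28 = 268435456, so n = 28.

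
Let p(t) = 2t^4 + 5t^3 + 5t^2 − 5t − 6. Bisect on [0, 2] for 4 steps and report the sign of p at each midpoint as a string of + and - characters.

+---

p(1) = 1 > 0, so the root lies in [0, 1]
p(0.5) = -6.5 < 0, so the root lies in [0.5, 1]
p(0.75) = -4.195312 < 0, so the root lies in [0.75, 1]
p(0.875) = -2.0249 < 0, so the root lies in [0.875, 1]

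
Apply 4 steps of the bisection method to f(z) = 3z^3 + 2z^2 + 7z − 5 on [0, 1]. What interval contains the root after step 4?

[0.5, 0.5625]

z = 0.5 gives f = -0.625, negative; keep [0.5, 1]
z = 0.75 gives f = 2.640625, positive; keep [0.5, 0.75]
z = 0.625 gives f = 0.888672, positive; keep [0.5, 0.625]
z = 0.5625 gives f = 0.1042, positive; keep [0.5, 0.5625]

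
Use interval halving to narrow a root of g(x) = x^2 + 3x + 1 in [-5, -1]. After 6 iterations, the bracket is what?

x = -3 gives g = 1, positive; keep [-3, -1]
x = -2 gives g = -1, negative; keep [-3, -2]
x = -2.5 gives g = -0.25, negative; keep [-3, -2.5]
x = -2.75 gives g = 0.3125, positive; keep [-2.75, -2.5]
x = -2.625 gives g = 0.0156, positive; keep [-2.625, -2.5]
x = -2.5625 gives g = -0.1211, negative; keep [-2.625, -2.5625]

[-2.625, -2.5625]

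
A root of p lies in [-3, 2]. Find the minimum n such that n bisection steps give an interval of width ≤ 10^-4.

16

Width after n steps is 5/2^n. Need 2^n ≥ 5/10^-4 = 50000.
2^15 = 32768 < 50000 ≤ 2^16 = 65536, so n = 16.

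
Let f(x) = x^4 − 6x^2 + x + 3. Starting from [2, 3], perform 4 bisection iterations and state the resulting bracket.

[2.1875, 2.25]

f(2.5) = 7.0625 > 0, so the root lies in [2, 2.5]
f(2.25) = 0.503906 > 0, so the root lies in [2, 2.25]
f(2.125) = -1.577881 < 0, so the root lies in [2.125, 2.25]
f(2.1875) = -0.6257 < 0, so the root lies in [2.1875, 2.25]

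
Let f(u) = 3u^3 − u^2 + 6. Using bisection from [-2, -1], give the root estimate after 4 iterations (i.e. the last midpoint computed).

midpoint -1.5: f = -6.375 < 0 → [-1.5, -1]
midpoint -1.25: f = -1.421875 < 0 → [-1.25, -1]
midpoint -1.125: f = 0.462891 > 0 → [-1.25, -1.125]
midpoint -1.1875: f = -0.4338 < 0 → [-1.1875, -1.125]

-1.1875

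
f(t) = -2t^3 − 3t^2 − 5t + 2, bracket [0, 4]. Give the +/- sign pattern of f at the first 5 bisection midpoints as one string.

m = 2, f(m) = -36 (−); new bracket [0, 2]
m = 1, f(m) = -8 (−); new bracket [0, 1]
m = 0.5, f(m) = -1.5 (−); new bracket [0, 0.5]
m = 0.25, f(m) = 0.5312 (+); new bracket [0.25, 0.5]
m = 0.375, f(m) = -0.4023 (−); new bracket [0.25, 0.375]

---+-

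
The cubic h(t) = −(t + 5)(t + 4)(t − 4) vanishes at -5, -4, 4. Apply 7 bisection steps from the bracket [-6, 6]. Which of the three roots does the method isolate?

4

m = 0, h(m) = 80 (+); new bracket [0, 6]
m = 3, h(m) = 56 (+); new bracket [3, 6]
m = 4.5, h(m) = -40.375 (−); new bracket [3, 4.5]
m = 3.75, h(m) = 16.9531 (+); new bracket [3.75, 4.5]
m = 4.125, h(m) = -9.2676 (−); new bracket [3.75, 4.125]
m = 3.9375, h(m) = 4.4338 (+); new bracket [3.9375, 4.125]
m = 4.03125, h(m) = -2.2666 (−); new bracket [3.9375, 4.03125]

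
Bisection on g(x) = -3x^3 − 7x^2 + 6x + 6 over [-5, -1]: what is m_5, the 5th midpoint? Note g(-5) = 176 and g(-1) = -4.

-2.875

g(-3) = 6 > 0, so the root lies in [-3, -1]
g(-2) = -10 < 0, so the root lies in [-3, -2]
g(-2.5) = -5.875 < 0, so the root lies in [-3, -2.5]
g(-2.75) = -1.0469 < 0, so the root lies in [-3, -2.75]
g(-2.875) = 2.1816 > 0, so the root lies in [-2.875, -2.75]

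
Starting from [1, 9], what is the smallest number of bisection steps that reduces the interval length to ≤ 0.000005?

21

Width after n steps is 8/2^n. Need 2^n ≥ 8/0.000005 = 1600000.
2^20 = 1048576 < 1600000 ≤ 2^21 = 2097152, so n = 21.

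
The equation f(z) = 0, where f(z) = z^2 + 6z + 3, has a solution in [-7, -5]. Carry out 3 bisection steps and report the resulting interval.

[-5.5, -5.25]

z = -6 gives f = 3, positive; keep [-6, -5]
z = -5.5 gives f = 0.25, positive; keep [-5.5, -5]
z = -5.25 gives f = -0.9375, negative; keep [-5.5, -5.25]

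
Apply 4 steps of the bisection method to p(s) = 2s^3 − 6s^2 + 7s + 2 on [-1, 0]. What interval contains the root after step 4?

m = -0.5, p(m) = -3.25 (−); new bracket [-0.5, 0]
m = -0.25, p(m) = -0.15625 (−); new bracket [-0.25, 0]
m = -0.125, p(m) = 1.027344 (+); new bracket [-0.25, -0.125]
m = -0.1875, p(m) = 0.4634 (+); new bracket [-0.25, -0.1875]

[-0.25, -0.1875]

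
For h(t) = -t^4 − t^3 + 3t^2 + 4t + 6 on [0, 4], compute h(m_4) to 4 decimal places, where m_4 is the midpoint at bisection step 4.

-6.8320

m = 2, h(m) = 2 (+); new bracket [2, 4]
m = 3, h(m) = -63 (−); new bracket [2, 3]
m = 2.5, h(m) = -19.9375 (−); new bracket [2, 2.5]
m = 2.25, h(m) = -6.832 (−); new bracket [2, 2.25]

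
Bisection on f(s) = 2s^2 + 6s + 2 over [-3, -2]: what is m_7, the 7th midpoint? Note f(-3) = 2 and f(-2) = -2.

m = -2.5, f(m) = -0.5 (−); new bracket [-3, -2.5]
m = -2.75, f(m) = 0.625 (+); new bracket [-2.75, -2.5]
m = -2.625, f(m) = 0.03125 (+); new bracket [-2.625, -2.5]
m = -2.5625, f(m) = -0.2422 (−); new bracket [-2.625, -2.5625]
m = -2.59375, f(m) = -0.1074 (−); new bracket [-2.625, -2.59375]
m = -2.609375, f(m) = -0.0386 (−); new bracket [-2.625, -2.609375]
m = -2.6171875, f(m) = -0.0038 (−); new bracket [-2.625, -2.6171875]

-2.6171875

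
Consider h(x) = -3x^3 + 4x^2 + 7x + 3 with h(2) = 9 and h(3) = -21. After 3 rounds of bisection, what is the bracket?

[2.375, 2.5]

x = 2.5 gives h = -1.375, negative; keep [2, 2.5]
x = 2.25 gives h = 4.828125, positive; keep [2.25, 2.5]
x = 2.375 gives h = 1.998047, positive; keep [2.375, 2.5]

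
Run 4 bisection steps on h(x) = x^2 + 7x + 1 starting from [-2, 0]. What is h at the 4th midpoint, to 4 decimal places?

h(-1) = -5 < 0, so the root lies in [-1, 0]
h(-0.5) = -2.25 < 0, so the root lies in [-0.5, 0]
h(-0.25) = -0.6875 < 0, so the root lies in [-0.25, 0]
h(-0.125) = 0.1406 > 0, so the root lies in [-0.25, -0.125]

0.1406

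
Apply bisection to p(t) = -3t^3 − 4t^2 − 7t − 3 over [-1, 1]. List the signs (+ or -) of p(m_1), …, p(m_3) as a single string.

--+

p(0) = -3 < 0, so the root lies in [-1, 0]
p(-0.5) = -0.125 < 0, so the root lies in [-1, -0.5]
p(-0.75) = 1.265625 > 0, so the root lies in [-0.75, -0.5]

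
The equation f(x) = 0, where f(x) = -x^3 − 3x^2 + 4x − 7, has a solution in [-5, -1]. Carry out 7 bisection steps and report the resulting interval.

[-4.3125, -4.28125]

x = -3 gives f = -19, negative; keep [-5, -3]
x = -4 gives f = -7, negative; keep [-5, -4]
x = -4.5 gives f = 5.375, positive; keep [-4.5, -4]
x = -4.25 gives f = -1.4219, negative; keep [-4.5, -4.25]
x = -4.375 gives f = 1.8184, positive; keep [-4.375, -4.25]
x = -4.3125 gives f = 0.1594, positive; keep [-4.3125, -4.25]
x = -4.28125 gives f = -0.6408, negative; keep [-4.3125, -4.28125]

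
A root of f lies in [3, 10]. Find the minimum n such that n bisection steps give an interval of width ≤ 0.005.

Width after n steps is 7/2^n. Need 2^n ≥ 7/0.005 = 1400.
2^10 = 1024 < 1400 ≤ 2^11 = 2048, so n = 11.

11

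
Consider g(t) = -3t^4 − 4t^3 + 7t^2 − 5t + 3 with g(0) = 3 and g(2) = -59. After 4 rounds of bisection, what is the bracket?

g(1) = -2 < 0, so the root lies in [0, 1]
g(0.5) = 1.5625 > 0, so the root lies in [0.5, 1]
g(0.75) = 0.550781 > 0, so the root lies in [0.75, 1]
g(0.875) = -0.4539 < 0, so the root lies in [0.75, 0.875]

[0.75, 0.875]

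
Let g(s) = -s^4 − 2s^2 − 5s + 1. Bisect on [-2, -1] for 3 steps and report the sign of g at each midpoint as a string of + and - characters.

m = -1.5, g(m) = -1.0625 (−); new bracket [-1.5, -1]
m = -1.25, g(m) = 1.683594 (+); new bracket [-1.5, -1.25]
m = -1.375, g(m) = 0.519287 (+); new bracket [-1.5, -1.375]

-++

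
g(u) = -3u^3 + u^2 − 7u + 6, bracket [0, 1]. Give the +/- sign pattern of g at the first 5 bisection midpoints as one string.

midpoint 0.5: g = 2.375 > 0 → [0.5, 1]
midpoint 0.75: g = 0.046875 > 0 → [0.75, 1]
midpoint 0.875: g = -1.369141 < 0 → [0.75, 0.875]
midpoint 0.8125: g = -0.6365 < 0 → [0.75, 0.8125]
midpoint 0.78125: g = -0.2889 < 0 → [0.75, 0.78125]

++---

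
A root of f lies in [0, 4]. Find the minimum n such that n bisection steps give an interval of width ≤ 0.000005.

20

Width after n steps is 4/2^n. Need 2^n ≥ 4/0.000005 = 800000.
2^19 = 524288 < 800000 ≤ 2^20 = 1048576, so n = 20.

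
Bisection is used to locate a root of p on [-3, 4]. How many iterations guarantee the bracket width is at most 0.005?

Width after n steps is 7/2^n. Need 2^n ≥ 7/0.005 = 1400.
2^10 = 1024 < 1400 ≤ 2^11 = 2048, so n = 11.

11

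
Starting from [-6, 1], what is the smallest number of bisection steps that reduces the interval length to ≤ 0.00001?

Width after n steps is 7/2^n. Need 2^n ≥ 7/0.00001 = 700000.
2^19 = 524288 < 700000 ≤ 2^20 = 1048576, so n = 20.

20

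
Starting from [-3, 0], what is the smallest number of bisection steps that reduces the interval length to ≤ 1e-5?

19

Width after n steps is 3/2^n. Need 2^n ≥ 3/1e-5 = 300000.
2^18 = 262144 < 300000 ≤ 2^19 = 524288, so n = 19.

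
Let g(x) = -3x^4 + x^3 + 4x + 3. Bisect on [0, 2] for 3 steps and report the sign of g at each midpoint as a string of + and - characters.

+-+

g(1) = 5 > 0, so the root lies in [1, 2]
g(1.5) = -2.8125 < 0, so the root lies in [1, 1.5]
g(1.25) = 2.628906 > 0, so the root lies in [1.25, 1.5]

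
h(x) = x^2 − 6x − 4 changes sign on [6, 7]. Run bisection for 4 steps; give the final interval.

m = 6.5, h(m) = -0.75 (−); new bracket [6.5, 7]
m = 6.75, h(m) = 1.0625 (+); new bracket [6.5, 6.75]
m = 6.625, h(m) = 0.140625 (+); new bracket [6.5, 6.625]
m = 6.5625, h(m) = -0.3086 (−); new bracket [6.5625, 6.625]

[6.5625, 6.625]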